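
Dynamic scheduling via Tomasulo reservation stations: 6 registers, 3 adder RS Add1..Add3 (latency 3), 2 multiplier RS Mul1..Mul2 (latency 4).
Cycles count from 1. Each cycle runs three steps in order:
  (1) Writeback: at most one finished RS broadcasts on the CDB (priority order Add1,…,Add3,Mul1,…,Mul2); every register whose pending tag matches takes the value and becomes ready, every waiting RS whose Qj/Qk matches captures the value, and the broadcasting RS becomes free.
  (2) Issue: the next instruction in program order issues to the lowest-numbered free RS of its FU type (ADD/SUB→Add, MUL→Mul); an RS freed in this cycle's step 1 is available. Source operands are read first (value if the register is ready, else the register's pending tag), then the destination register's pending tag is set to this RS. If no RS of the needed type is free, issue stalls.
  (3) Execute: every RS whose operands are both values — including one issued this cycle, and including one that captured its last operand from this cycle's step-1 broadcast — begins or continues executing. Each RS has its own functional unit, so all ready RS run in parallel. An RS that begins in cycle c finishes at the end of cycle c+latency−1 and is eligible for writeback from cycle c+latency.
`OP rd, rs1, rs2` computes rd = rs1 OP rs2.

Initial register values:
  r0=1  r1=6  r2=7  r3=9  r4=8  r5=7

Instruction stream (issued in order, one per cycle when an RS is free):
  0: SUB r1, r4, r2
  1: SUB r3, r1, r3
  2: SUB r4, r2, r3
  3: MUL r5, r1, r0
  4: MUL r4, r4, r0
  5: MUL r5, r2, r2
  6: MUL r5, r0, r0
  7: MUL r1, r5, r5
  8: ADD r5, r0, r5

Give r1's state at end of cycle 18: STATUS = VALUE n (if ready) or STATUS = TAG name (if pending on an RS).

  c1: issue SUB r1<-Add1  regs: r0:1,r1:Add1,r2:7,r3:9,r4:8,r5:7
  c2: issue SUB r3<-Add2  regs: r0:1,r1:Add1,r2:7,r3:Add2,r4:8,r5:7
  c3: issue SUB r4<-Add3  regs: r0:1,r1:Add1,r2:7,r3:Add2,r4:Add3,r5:7
  c4: CDB Add1=1; issue MUL r5<-Mul1  regs: r0:1,r1:1,r2:7,r3:Add2,r4:Add3,r5:Mul1
  c5: issue MUL r4<-Mul2  regs: r0:1,r1:1,r2:7,r3:Add2,r4:Mul2,r5:Mul1
  c6: stall  regs: r0:1,r1:1,r2:7,r3:Add2,r4:Mul2,r5:Mul1
  c7: CDB Add2=-8; stall  regs: r0:1,r1:1,r2:7,r3:-8,r4:Mul2,r5:Mul1
  c8: CDB Mul1=1; issue MUL r5<-Mul1  regs: r0:1,r1:1,r2:7,r3:-8,r4:Mul2,r5:Mul1
  c9: stall  regs: r0:1,r1:1,r2:7,r3:-8,r4:Mul2,r5:Mul1
  c10: CDB Add3=15; stall  regs: r0:1,r1:1,r2:7,r3:-8,r4:Mul2,r5:Mul1
  c11: stall  regs: r0:1,r1:1,r2:7,r3:-8,r4:Mul2,r5:Mul1
  c12: CDB Mul1=49; issue MUL r5<-Mul1  regs: r0:1,r1:1,r2:7,r3:-8,r4:Mul2,r5:Mul1
  c13: stall  regs: r0:1,r1:1,r2:7,r3:-8,r4:Mul2,r5:Mul1
  c14: CDB Mul2=15; issue MUL r1<-Mul2  regs: r0:1,r1:Mul2,r2:7,r3:-8,r4:15,r5:Mul1
  c15: issue ADD r5<-Add1  regs: r0:1,r1:Mul2,r2:7,r3:-8,r4:15,r5:Add1
  c16: CDB Mul1=1  regs: r0:1,r1:Mul2,r2:7,r3:-8,r4:15,r5:Add1
  c17: -  regs: r0:1,r1:Mul2,r2:7,r3:-8,r4:15,r5:Add1
  c18: -  regs: r0:1,r1:Mul2,r2:7,r3:-8,r4:15,r5:Add1

STATUS = TAG Mul2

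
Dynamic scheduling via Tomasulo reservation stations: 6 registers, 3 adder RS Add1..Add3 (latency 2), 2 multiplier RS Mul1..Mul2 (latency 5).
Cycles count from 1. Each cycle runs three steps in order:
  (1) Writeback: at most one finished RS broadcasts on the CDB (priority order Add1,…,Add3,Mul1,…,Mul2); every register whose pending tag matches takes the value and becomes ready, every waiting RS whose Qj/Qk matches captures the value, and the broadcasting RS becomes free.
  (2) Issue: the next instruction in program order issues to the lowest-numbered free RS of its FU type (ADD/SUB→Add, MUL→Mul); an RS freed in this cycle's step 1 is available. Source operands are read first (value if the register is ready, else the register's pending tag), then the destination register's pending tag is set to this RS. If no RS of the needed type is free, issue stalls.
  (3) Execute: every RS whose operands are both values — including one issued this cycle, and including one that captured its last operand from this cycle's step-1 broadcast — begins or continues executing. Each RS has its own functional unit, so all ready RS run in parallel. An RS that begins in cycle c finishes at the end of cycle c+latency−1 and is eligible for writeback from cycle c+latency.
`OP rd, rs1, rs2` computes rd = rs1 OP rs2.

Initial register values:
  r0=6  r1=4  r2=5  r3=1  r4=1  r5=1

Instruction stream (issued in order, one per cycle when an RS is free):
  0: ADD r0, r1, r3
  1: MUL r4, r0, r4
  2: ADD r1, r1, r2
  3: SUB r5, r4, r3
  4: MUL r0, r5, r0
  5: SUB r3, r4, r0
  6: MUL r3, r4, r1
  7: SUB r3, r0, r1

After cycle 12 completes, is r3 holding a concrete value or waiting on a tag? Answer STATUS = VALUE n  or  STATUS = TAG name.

STATUS = TAG Add3

  c1: issue ADD r0<-Add1  regs: r0:Add1,r1:4,r2:5,r3:1,r4:1,r5:1
  c2: issue MUL r4<-Mul1  regs: r0:Add1,r1:4,r2:5,r3:1,r4:Mul1,r5:1
  c3: CDB Add1=5; issue ADD r1<-Add1  regs: r0:5,r1:Add1,r2:5,r3:1,r4:Mul1,r5:1
  c4: issue SUB r5<-Add2  regs: r0:5,r1:Add1,r2:5,r3:1,r4:Mul1,r5:Add2
  c5: CDB Add1=9; issue MUL r0<-Mul2  regs: r0:Mul2,r1:9,r2:5,r3:1,r4:Mul1,r5:Add2
  c6: issue SUB r3<-Add1  regs: r0:Mul2,r1:9,r2:5,r3:Add1,r4:Mul1,r5:Add2
  c7: stall  regs: r0:Mul2,r1:9,r2:5,r3:Add1,r4:Mul1,r5:Add2
  c8: CDB Mul1=5; issue MUL r3<-Mul1  regs: r0:Mul2,r1:9,r2:5,r3:Mul1,r4:5,r5:Add2
  c9: issue SUB r3<-Add3  regs: r0:Mul2,r1:9,r2:5,r3:Add3,r4:5,r5:Add2
  c10: CDB Add2=4  regs: r0:Mul2,r1:9,r2:5,r3:Add3,r4:5,r5:4
  c11: -  regs: r0:Mul2,r1:9,r2:5,r3:Add3,r4:5,r5:4
  c12: -  regs: r0:Mul2,r1:9,r2:5,r3:Add3,r4:5,r5:4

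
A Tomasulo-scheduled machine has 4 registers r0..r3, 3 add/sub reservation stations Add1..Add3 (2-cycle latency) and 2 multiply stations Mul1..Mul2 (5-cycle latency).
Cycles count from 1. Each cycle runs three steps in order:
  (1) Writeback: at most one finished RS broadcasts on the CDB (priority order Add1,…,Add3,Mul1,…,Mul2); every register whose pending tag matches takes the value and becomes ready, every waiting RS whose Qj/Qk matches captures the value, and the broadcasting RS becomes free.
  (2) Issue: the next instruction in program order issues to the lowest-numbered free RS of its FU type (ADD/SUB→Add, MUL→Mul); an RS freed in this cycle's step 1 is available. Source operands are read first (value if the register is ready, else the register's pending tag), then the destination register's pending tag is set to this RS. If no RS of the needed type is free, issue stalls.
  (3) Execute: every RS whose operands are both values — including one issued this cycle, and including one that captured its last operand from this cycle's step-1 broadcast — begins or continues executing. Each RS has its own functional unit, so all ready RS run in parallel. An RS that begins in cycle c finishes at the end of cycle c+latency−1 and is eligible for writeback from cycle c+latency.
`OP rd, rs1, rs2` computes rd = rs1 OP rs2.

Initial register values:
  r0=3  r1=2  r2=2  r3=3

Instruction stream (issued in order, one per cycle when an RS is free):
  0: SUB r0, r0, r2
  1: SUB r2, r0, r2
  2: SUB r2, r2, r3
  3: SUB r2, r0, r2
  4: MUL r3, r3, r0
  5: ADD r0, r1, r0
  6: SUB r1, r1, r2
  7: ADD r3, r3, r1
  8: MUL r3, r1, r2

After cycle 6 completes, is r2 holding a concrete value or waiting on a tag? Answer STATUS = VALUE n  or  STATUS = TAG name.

STATUS = TAG Add3

  c1: issue SUB r0<-Add1  regs: r0:Add1,r1:2,r2:2,r3:3
  c2: issue SUB r2<-Add2  regs: r0:Add1,r1:2,r2:Add2,r3:3
  c3: CDB Add1=1; issue SUB r2<-Add1  regs: r0:1,r1:2,r2:Add1,r3:3
  c4: issue SUB r2<-Add3  regs: r0:1,r1:2,r2:Add3,r3:3
  c5: CDB Add2=-1; issue MUL r3<-Mul1  regs: r0:1,r1:2,r2:Add3,r3:Mul1
  c6: issue ADD r0<-Add2  regs: r0:Add2,r1:2,r2:Add3,r3:Mul1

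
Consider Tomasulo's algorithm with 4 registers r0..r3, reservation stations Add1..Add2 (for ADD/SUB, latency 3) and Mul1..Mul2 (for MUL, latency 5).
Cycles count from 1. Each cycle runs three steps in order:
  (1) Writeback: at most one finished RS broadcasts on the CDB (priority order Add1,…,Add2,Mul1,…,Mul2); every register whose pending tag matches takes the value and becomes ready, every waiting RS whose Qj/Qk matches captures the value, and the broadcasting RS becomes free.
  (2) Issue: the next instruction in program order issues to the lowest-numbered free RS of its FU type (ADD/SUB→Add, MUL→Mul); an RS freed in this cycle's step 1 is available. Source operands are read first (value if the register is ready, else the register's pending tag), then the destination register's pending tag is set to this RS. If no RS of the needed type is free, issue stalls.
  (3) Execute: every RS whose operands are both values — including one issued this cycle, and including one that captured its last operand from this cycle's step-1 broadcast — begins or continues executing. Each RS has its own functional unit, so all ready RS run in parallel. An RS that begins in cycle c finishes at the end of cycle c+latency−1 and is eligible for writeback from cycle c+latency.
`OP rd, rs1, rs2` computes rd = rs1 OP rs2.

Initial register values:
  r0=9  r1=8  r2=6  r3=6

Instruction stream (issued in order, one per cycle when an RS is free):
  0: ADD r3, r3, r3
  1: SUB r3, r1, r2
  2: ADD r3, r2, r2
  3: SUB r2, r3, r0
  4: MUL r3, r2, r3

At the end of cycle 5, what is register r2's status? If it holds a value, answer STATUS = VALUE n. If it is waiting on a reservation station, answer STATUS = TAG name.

STATUS = TAG Add2

c1: issue ADD r3<-Add1 | r0:9,r1:8,r2:6,r3:Add1
c2: issue SUB r3<-Add2 | r0:9,r1:8,r2:6,r3:Add2
c3: stall | r0:9,r1:8,r2:6,r3:Add2
c4: CDB Add1=12; issue ADD r3<-Add1 | r0:9,r1:8,r2:6,r3:Add1
c5: CDB Add2=2; issue SUB r2<-Add2 | r0:9,r1:8,r2:Add2,r3:Add1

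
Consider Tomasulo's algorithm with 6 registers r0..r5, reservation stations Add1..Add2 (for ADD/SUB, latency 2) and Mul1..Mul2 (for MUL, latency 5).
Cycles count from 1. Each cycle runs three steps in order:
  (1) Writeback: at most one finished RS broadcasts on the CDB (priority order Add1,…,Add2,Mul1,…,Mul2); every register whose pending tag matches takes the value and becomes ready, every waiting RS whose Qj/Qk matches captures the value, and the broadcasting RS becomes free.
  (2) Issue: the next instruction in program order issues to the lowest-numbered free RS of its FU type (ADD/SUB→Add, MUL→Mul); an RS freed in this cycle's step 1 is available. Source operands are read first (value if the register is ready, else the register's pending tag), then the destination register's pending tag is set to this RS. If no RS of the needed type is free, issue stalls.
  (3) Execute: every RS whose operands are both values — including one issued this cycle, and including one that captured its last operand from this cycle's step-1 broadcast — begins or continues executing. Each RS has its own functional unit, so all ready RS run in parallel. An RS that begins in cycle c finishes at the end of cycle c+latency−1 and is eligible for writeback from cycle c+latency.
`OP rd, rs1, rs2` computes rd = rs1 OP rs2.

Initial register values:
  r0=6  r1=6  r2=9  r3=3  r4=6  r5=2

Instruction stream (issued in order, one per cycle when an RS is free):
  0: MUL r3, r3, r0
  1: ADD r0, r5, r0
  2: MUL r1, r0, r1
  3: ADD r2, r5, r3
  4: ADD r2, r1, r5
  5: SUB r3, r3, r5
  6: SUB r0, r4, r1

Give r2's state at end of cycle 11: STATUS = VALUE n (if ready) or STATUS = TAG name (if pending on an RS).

  c1: issue MUL r3<-Mul1  regs: r0:6,r1:6,r2:9,r3:Mul1,r4:6,r5:2
  c2: issue ADD r0<-Add1  regs: r0:Add1,r1:6,r2:9,r3:Mul1,r4:6,r5:2
  c3: issue MUL r1<-Mul2  regs: r0:Add1,r1:Mul2,r2:9,r3:Mul1,r4:6,r5:2
  c4: CDB Add1=8; issue ADD r2<-Add1  regs: r0:8,r1:Mul2,r2:Add1,r3:Mul1,r4:6,r5:2
  c5: issue ADD r2<-Add2  regs: r0:8,r1:Mul2,r2:Add2,r3:Mul1,r4:6,r5:2
  c6: CDB Mul1=18; stall  regs: r0:8,r1:Mul2,r2:Add2,r3:18,r4:6,r5:2
  c7: stall  regs: r0:8,r1:Mul2,r2:Add2,r3:18,r4:6,r5:2
  c8: CDB Add1=20; issue SUB r3<-Add1  regs: r0:8,r1:Mul2,r2:Add2,r3:Add1,r4:6,r5:2
  c9: CDB Mul2=48; stall  regs: r0:8,r1:48,r2:Add2,r3:Add1,r4:6,r5:2
  c10: CDB Add1=16; issue SUB r0<-Add1  regs: r0:Add1,r1:48,r2:Add2,r3:16,r4:6,r5:2
  c11: CDB Add2=50  regs: r0:Add1,r1:48,r2:50,r3:16,r4:6,r5:2

STATUS = VALUE 50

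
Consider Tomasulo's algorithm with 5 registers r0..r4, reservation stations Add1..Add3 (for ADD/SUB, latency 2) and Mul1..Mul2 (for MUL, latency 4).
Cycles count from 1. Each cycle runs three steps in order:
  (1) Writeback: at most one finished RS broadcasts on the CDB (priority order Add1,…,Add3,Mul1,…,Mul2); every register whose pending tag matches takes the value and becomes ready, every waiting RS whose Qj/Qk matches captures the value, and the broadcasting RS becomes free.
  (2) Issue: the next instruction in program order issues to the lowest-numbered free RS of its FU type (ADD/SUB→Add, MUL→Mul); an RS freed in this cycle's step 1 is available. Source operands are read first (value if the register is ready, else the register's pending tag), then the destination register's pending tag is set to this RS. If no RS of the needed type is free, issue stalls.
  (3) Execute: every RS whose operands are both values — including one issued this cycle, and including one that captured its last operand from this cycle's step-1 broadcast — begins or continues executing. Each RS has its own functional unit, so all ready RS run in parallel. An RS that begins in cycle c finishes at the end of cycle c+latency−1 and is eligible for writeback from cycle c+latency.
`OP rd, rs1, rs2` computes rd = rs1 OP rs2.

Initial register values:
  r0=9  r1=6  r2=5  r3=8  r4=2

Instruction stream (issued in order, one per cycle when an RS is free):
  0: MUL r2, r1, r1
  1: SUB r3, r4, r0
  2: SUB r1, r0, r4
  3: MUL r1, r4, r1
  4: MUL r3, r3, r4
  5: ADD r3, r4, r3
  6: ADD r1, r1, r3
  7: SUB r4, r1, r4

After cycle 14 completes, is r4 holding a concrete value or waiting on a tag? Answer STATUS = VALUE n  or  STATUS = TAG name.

STATUS = TAG Add3

cycle 1: issue MUL r2<-Mul1 // r0:9,r1:6,r2:Mul1,r3:8,r4:2
cycle 2: issue SUB r3<-Add1 // r0:9,r1:6,r2:Mul1,r3:Add1,r4:2
cycle 3: issue SUB r1<-Add2 // r0:9,r1:Add2,r2:Mul1,r3:Add1,r4:2
cycle 4: CDB Add1=-7; issue MUL r1<-Mul2 // r0:9,r1:Mul2,r2:Mul1,r3:-7,r4:2
cycle 5: CDB Add2=7; stall // r0:9,r1:Mul2,r2:Mul1,r3:-7,r4:2
cycle 6: CDB Mul1=36; issue MUL r3<-Mul1 // r0:9,r1:Mul2,r2:36,r3:Mul1,r4:2
cycle 7: issue ADD r3<-Add1 // r0:9,r1:Mul2,r2:36,r3:Add1,r4:2
cycle 8: issue ADD r1<-Add2 // r0:9,r1:Add2,r2:36,r3:Add1,r4:2
cycle 9: CDB Mul2=14; issue SUB r4<-Add3 // r0:9,r1:Add2,r2:36,r3:Add1,r4:Add3
cycle 10: CDB Mul1=-14 // r0:9,r1:Add2,r2:36,r3:Add1,r4:Add3
cycle 11: - // r0:9,r1:Add2,r2:36,r3:Add1,r4:Add3
cycle 12: CDB Add1=-12 // r0:9,r1:Add2,r2:36,r3:-12,r4:Add3
cycle 13: - // r0:9,r1:Add2,r2:36,r3:-12,r4:Add3
cycle 14: CDB Add2=2 // r0:9,r1:2,r2:36,r3:-12,r4:Add3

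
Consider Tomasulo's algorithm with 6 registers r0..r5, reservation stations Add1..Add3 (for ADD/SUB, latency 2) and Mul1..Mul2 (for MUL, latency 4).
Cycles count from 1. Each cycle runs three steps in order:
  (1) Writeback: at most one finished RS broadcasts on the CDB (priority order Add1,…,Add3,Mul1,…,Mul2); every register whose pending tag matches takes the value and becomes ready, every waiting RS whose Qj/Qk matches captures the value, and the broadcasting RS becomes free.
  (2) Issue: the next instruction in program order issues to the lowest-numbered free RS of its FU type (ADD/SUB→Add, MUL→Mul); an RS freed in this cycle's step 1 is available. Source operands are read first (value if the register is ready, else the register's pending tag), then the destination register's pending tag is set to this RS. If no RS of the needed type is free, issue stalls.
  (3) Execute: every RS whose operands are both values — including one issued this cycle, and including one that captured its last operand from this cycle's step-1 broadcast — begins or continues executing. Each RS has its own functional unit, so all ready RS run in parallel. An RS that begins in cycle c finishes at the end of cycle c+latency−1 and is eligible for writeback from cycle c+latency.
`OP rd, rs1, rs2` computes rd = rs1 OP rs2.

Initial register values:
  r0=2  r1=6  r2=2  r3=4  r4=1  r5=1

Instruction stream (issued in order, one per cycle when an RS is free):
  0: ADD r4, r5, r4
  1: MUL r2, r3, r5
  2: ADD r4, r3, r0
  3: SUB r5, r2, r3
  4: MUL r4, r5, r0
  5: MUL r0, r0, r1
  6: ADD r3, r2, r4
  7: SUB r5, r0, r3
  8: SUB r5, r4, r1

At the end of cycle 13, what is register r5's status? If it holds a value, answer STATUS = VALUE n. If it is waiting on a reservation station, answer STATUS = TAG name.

STATUS = TAG Add3

  c1: issue ADD r4<-Add1  regs: r0:2,r1:6,r2:2,r3:4,r4:Add1,r5:1
  c2: issue MUL r2<-Mul1  regs: r0:2,r1:6,r2:Mul1,r3:4,r4:Add1,r5:1
  c3: CDB Add1=2; issue ADD r4<-Add1  regs: r0:2,r1:6,r2:Mul1,r3:4,r4:Add1,r5:1
  c4: issue SUB r5<-Add2  regs: r0:2,r1:6,r2:Mul1,r3:4,r4:Add1,r5:Add2
  c5: CDB Add1=6; issue MUL r4<-Mul2  regs: r0:2,r1:6,r2:Mul1,r3:4,r4:Mul2,r5:Add2
  c6: CDB Mul1=4; issue MUL r0<-Mul1  regs: r0:Mul1,r1:6,r2:4,r3:4,r4:Mul2,r5:Add2
  c7: issue ADD r3<-Add1  regs: r0:Mul1,r1:6,r2:4,r3:Add1,r4:Mul2,r5:Add2
  c8: CDB Add2=0; issue SUB r5<-Add2  regs: r0:Mul1,r1:6,r2:4,r3:Add1,r4:Mul2,r5:Add2
  c9: issue SUB r5<-Add3  regs: r0:Mul1,r1:6,r2:4,r3:Add1,r4:Mul2,r5:Add3
  c10: CDB Mul1=12  regs: r0:12,r1:6,r2:4,r3:Add1,r4:Mul2,r5:Add3
  c11: -  regs: r0:12,r1:6,r2:4,r3:Add1,r4:Mul2,r5:Add3
  c12: CDB Mul2=0  regs: r0:12,r1:6,r2:4,r3:Add1,r4:0,r5:Add3
  c13: -  regs: r0:12,r1:6,r2:4,r3:Add1,r4:0,r5:Add3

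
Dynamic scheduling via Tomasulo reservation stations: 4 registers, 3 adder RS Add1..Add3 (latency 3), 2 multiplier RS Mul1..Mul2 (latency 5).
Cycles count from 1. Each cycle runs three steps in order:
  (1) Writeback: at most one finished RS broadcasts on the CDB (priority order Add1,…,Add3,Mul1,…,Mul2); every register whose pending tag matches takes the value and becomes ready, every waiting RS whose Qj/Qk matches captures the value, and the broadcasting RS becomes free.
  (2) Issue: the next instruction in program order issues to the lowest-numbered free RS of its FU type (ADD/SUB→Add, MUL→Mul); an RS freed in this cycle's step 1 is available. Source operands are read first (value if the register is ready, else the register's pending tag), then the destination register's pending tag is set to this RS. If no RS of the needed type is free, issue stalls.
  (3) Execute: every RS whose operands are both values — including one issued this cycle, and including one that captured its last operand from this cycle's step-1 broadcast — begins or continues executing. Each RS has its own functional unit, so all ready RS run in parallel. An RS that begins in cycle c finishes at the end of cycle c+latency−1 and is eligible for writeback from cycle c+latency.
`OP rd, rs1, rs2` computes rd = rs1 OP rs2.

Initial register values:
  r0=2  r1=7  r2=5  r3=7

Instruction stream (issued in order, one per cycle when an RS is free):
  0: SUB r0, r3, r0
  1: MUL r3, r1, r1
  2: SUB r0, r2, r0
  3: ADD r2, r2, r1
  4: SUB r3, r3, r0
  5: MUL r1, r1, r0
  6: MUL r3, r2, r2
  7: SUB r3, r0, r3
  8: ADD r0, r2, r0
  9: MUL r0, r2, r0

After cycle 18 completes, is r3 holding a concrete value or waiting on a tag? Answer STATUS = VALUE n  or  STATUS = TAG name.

STATUS = VALUE -144

c1: issue SUB r0<-Add1 | r0:Add1,r1:7,r2:5,r3:7
c2: issue MUL r3<-Mul1 | r0:Add1,r1:7,r2:5,r3:Mul1
c3: issue SUB r0<-Add2 | r0:Add2,r1:7,r2:5,r3:Mul1
c4: CDB Add1=5; issue ADD r2<-Add1 | r0:Add2,r1:7,r2:Add1,r3:Mul1
c5: issue SUB r3<-Add3 | r0:Add2,r1:7,r2:Add1,r3:Add3
c6: issue MUL r1<-Mul2 | r0:Add2,r1:Mul2,r2:Add1,r3:Add3
c7: CDB Add1=12; stall | r0:Add2,r1:Mul2,r2:12,r3:Add3
c8: CDB Add2=0; stall | r0:0,r1:Mul2,r2:12,r3:Add3
c9: CDB Mul1=49; issue MUL r3<-Mul1 | r0:0,r1:Mul2,r2:12,r3:Mul1
c10: issue SUB r3<-Add1 | r0:0,r1:Mul2,r2:12,r3:Add1
c11: issue ADD r0<-Add2 | r0:Add2,r1:Mul2,r2:12,r3:Add1
c12: CDB Add3=49; stall | r0:Add2,r1:Mul2,r2:12,r3:Add1
c13: CDB Mul2=0; issue MUL r0<-Mul2 | r0:Mul2,r1:0,r2:12,r3:Add1
c14: CDB Add2=12 | r0:Mul2,r1:0,r2:12,r3:Add1
c15: CDB Mul1=144 | r0:Mul2,r1:0,r2:12,r3:Add1
c16: - | r0:Mul2,r1:0,r2:12,r3:Add1
c17: - | r0:Mul2,r1:0,r2:12,r3:Add1
c18: CDB Add1=-144 | r0:Mul2,r1:0,r2:12,r3:-144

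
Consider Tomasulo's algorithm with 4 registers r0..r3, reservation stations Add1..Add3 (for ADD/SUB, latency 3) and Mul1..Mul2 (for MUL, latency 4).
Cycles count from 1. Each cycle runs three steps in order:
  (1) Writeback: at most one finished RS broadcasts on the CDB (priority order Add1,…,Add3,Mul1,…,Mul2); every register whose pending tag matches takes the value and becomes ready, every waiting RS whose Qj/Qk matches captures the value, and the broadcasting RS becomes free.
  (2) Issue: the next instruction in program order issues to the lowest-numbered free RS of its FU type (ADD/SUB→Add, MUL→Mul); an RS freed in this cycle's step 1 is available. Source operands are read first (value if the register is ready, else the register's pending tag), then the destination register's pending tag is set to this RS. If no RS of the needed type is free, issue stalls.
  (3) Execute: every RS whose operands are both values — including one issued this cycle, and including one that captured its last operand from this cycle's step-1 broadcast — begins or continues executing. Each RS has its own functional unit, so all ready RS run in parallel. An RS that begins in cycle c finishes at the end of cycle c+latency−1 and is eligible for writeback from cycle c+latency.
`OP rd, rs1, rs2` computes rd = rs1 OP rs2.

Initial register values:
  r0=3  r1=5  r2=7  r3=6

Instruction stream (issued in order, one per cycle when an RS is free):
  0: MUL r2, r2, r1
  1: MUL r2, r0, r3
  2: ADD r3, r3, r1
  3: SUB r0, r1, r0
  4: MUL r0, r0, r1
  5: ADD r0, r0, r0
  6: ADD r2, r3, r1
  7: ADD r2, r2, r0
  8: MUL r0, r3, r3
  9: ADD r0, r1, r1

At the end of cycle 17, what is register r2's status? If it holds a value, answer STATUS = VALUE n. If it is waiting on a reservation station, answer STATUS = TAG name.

STATUS = VALUE 36

c1: issue MUL r2<-Mul1 | r0:3,r1:5,r2:Mul1,r3:6
c2: issue MUL r2<-Mul2 | r0:3,r1:5,r2:Mul2,r3:6
c3: issue ADD r3<-Add1 | r0:3,r1:5,r2:Mul2,r3:Add1
c4: issue SUB r0<-Add2 | r0:Add2,r1:5,r2:Mul2,r3:Add1
c5: CDB Mul1=35; issue MUL r0<-Mul1 | r0:Mul1,r1:5,r2:Mul2,r3:Add1
c6: CDB Add1=11; issue ADD r0<-Add1 | r0:Add1,r1:5,r2:Mul2,r3:11
c7: CDB Add2=2; issue ADD r2<-Add2 | r0:Add1,r1:5,r2:Add2,r3:11
c8: CDB Mul2=18; issue ADD r2<-Add3 | r0:Add1,r1:5,r2:Add3,r3:11
c9: issue MUL r0<-Mul2 | r0:Mul2,r1:5,r2:Add3,r3:11
c10: CDB Add2=16; issue ADD r0<-Add2 | r0:Add2,r1:5,r2:Add3,r3:11
c11: CDB Mul1=10 | r0:Add2,r1:5,r2:Add3,r3:11
c12: - | r0:Add2,r1:5,r2:Add3,r3:11
c13: CDB Add2=10 | r0:10,r1:5,r2:Add3,r3:11
c14: CDB Add1=20 | r0:10,r1:5,r2:Add3,r3:11
c15: CDB Mul2=121 | r0:10,r1:5,r2:Add3,r3:11
c16: - | r0:10,r1:5,r2:Add3,r3:11
c17: CDB Add3=36 | r0:10,r1:5,r2:36,r3:11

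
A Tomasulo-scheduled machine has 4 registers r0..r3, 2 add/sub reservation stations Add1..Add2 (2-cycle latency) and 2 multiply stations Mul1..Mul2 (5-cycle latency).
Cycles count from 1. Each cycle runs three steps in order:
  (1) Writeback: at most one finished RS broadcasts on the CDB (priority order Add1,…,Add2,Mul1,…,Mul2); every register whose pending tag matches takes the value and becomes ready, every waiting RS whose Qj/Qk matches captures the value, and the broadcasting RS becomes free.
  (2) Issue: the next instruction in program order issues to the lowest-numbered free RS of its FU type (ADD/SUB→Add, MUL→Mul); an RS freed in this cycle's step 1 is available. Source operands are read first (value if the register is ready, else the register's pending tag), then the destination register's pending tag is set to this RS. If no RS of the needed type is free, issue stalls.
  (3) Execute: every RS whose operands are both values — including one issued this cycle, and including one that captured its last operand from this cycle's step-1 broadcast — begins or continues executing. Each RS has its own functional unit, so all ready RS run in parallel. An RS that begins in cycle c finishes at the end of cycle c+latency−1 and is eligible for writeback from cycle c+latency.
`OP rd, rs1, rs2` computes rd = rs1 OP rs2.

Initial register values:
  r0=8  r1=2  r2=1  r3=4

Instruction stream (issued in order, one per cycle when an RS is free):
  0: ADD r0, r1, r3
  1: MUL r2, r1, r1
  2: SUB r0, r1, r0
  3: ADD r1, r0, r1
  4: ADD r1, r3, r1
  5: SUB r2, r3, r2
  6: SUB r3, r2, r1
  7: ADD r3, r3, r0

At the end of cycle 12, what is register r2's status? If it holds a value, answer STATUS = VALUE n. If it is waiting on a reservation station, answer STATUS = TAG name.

cycle 1: issue ADD r0<-Add1 // r0:Add1,r1:2,r2:1,r3:4
cycle 2: issue MUL r2<-Mul1 // r0:Add1,r1:2,r2:Mul1,r3:4
cycle 3: CDB Add1=6; issue SUB r0<-Add1 // r0:Add1,r1:2,r2:Mul1,r3:4
cycle 4: issue ADD r1<-Add2 // r0:Add1,r1:Add2,r2:Mul1,r3:4
cycle 5: CDB Add1=-4; issue ADD r1<-Add1 // r0:-4,r1:Add1,r2:Mul1,r3:4
cycle 6: stall // r0:-4,r1:Add1,r2:Mul1,r3:4
cycle 7: CDB Add2=-2; issue SUB r2<-Add2 // r0:-4,r1:Add1,r2:Add2,r3:4
cycle 8: CDB Mul1=4; stall // r0:-4,r1:Add1,r2:Add2,r3:4
cycle 9: CDB Add1=2; issue SUB r3<-Add1 // r0:-4,r1:2,r2:Add2,r3:Add1
cycle 10: CDB Add2=0; issue ADD r3<-Add2 // r0:-4,r1:2,r2:0,r3:Add2
cycle 11: - // r0:-4,r1:2,r2:0,r3:Add2
cycle 12: CDB Add1=-2 // r0:-4,r1:2,r2:0,r3:Add2

STATUS = VALUE 0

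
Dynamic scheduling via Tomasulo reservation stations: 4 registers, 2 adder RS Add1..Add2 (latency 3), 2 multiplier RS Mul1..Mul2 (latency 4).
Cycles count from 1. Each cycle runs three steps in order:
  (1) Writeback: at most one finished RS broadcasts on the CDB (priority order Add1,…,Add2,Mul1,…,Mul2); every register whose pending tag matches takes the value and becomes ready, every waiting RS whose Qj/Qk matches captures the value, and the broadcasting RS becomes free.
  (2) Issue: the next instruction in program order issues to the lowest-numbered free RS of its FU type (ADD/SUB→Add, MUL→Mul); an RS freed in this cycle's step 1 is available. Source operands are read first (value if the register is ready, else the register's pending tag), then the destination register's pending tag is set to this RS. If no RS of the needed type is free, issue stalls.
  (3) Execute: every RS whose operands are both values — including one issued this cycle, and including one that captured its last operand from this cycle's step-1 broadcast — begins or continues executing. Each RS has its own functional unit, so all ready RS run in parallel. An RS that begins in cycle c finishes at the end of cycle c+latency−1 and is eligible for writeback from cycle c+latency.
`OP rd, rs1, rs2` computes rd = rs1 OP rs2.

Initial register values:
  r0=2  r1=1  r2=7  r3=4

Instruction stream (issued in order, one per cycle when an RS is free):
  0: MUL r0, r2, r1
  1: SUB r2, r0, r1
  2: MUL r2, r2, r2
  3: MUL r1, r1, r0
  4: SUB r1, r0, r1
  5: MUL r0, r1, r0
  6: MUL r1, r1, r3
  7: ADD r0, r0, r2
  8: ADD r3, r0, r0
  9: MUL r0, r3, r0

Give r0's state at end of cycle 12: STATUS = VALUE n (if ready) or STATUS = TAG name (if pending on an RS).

c1: issue MUL r0<-Mul1 | r0:Mul1,r1:1,r2:7,r3:4
c2: issue SUB r2<-Add1 | r0:Mul1,r1:1,r2:Add1,r3:4
c3: issue MUL r2<-Mul2 | r0:Mul1,r1:1,r2:Mul2,r3:4
c4: stall | r0:Mul1,r1:1,r2:Mul2,r3:4
c5: CDB Mul1=7; issue MUL r1<-Mul1 | r0:7,r1:Mul1,r2:Mul2,r3:4
c6: issue SUB r1<-Add2 | r0:7,r1:Add2,r2:Mul2,r3:4
c7: stall | r0:7,r1:Add2,r2:Mul2,r3:4
c8: CDB Add1=6; stall | r0:7,r1:Add2,r2:Mul2,r3:4
c9: CDB Mul1=7; issue MUL r0<-Mul1 | r0:Mul1,r1:Add2,r2:Mul2,r3:4
c10: stall | r0:Mul1,r1:Add2,r2:Mul2,r3:4
c11: stall | r0:Mul1,r1:Add2,r2:Mul2,r3:4
c12: CDB Add2=0; stall | r0:Mul1,r1:0,r2:Mul2,r3:4

STATUS = TAG Mul1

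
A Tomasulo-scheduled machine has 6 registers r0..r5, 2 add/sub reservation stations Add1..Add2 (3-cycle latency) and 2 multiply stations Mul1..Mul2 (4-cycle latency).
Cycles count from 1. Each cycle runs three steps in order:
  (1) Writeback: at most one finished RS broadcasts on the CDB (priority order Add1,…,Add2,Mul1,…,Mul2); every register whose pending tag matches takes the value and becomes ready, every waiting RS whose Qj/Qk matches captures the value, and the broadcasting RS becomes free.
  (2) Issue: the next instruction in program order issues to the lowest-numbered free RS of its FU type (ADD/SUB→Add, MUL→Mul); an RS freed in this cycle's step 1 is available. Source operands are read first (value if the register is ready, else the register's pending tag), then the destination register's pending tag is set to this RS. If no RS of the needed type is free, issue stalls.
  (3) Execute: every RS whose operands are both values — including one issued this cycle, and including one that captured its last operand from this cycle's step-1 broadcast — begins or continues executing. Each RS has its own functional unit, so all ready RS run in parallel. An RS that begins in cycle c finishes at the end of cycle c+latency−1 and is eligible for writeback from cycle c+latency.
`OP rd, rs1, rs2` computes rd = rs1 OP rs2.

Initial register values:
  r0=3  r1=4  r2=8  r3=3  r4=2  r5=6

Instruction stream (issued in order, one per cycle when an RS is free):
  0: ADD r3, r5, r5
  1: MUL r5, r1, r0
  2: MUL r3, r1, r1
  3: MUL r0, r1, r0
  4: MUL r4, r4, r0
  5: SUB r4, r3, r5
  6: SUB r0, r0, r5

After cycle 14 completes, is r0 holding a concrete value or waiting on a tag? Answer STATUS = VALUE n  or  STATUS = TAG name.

c1: issue ADD r3<-Add1 | r0:3,r1:4,r2:8,r3:Add1,r4:2,r5:6
c2: issue MUL r5<-Mul1 | r0:3,r1:4,r2:8,r3:Add1,r4:2,r5:Mul1
c3: issue MUL r3<-Mul2 | r0:3,r1:4,r2:8,r3:Mul2,r4:2,r5:Mul1
c4: CDB Add1=12; stall | r0:3,r1:4,r2:8,r3:Mul2,r4:2,r5:Mul1
c5: stall | r0:3,r1:4,r2:8,r3:Mul2,r4:2,r5:Mul1
c6: CDB Mul1=12; issue MUL r0<-Mul1 | r0:Mul1,r1:4,r2:8,r3:Mul2,r4:2,r5:12
c7: CDB Mul2=16; issue MUL r4<-Mul2 | r0:Mul1,r1:4,r2:8,r3:16,r4:Mul2,r5:12
c8: issue SUB r4<-Add1 | r0:Mul1,r1:4,r2:8,r3:16,r4:Add1,r5:12
c9: issue SUB r0<-Add2 | r0:Add2,r1:4,r2:8,r3:16,r4:Add1,r5:12
c10: CDB Mul1=12 | r0:Add2,r1:4,r2:8,r3:16,r4:Add1,r5:12
c11: CDB Add1=4 | r0:Add2,r1:4,r2:8,r3:16,r4:4,r5:12
c12: - | r0:Add2,r1:4,r2:8,r3:16,r4:4,r5:12
c13: CDB Add2=0 | r0:0,r1:4,r2:8,r3:16,r4:4,r5:12
c14: CDB Mul2=24 | r0:0,r1:4,r2:8,r3:16,r4:4,r5:12

STATUS = VALUE 0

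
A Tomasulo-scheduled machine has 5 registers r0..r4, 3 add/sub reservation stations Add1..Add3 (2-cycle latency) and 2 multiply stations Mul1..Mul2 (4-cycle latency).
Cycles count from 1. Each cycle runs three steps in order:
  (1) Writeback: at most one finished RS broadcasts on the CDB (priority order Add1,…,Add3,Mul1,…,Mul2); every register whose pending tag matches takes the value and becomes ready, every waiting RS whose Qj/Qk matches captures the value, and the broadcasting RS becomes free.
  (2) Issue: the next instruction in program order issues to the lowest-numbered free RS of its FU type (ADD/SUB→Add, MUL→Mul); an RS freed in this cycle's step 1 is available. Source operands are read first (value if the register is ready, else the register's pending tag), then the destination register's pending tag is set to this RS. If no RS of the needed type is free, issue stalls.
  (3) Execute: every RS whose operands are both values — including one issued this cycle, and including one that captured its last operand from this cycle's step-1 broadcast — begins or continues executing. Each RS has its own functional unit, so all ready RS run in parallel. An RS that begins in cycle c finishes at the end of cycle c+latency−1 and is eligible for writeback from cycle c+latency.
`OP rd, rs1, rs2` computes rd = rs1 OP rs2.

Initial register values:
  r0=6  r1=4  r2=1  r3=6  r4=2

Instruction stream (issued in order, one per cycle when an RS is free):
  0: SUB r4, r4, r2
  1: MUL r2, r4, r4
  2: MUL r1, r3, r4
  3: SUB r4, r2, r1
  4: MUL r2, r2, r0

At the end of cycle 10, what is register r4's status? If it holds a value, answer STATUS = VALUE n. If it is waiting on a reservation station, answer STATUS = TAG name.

  c1: issue SUB r4<-Add1  regs: r0:6,r1:4,r2:1,r3:6,r4:Add1
  c2: issue MUL r2<-Mul1  regs: r0:6,r1:4,r2:Mul1,r3:6,r4:Add1
  c3: CDB Add1=1; issue MUL r1<-Mul2  regs: r0:6,r1:Mul2,r2:Mul1,r3:6,r4:1
  c4: issue SUB r4<-Add1  regs: r0:6,r1:Mul2,r2:Mul1,r3:6,r4:Add1
  c5: stall  regs: r0:6,r1:Mul2,r2:Mul1,r3:6,r4:Add1
  c6: stall  regs: r0:6,r1:Mul2,r2:Mul1,r3:6,r4:Add1
  c7: CDB Mul1=1; issue MUL r2<-Mul1  regs: r0:6,r1:Mul2,r2:Mul1,r3:6,r4:Add1
  c8: CDB Mul2=6  regs: r0:6,r1:6,r2:Mul1,r3:6,r4:Add1
  c9: -  regs: r0:6,r1:6,r2:Mul1,r3:6,r4:Add1
  c10: CDB Add1=-5  regs: r0:6,r1:6,r2:Mul1,r3:6,r4:-5

STATUS = VALUE -5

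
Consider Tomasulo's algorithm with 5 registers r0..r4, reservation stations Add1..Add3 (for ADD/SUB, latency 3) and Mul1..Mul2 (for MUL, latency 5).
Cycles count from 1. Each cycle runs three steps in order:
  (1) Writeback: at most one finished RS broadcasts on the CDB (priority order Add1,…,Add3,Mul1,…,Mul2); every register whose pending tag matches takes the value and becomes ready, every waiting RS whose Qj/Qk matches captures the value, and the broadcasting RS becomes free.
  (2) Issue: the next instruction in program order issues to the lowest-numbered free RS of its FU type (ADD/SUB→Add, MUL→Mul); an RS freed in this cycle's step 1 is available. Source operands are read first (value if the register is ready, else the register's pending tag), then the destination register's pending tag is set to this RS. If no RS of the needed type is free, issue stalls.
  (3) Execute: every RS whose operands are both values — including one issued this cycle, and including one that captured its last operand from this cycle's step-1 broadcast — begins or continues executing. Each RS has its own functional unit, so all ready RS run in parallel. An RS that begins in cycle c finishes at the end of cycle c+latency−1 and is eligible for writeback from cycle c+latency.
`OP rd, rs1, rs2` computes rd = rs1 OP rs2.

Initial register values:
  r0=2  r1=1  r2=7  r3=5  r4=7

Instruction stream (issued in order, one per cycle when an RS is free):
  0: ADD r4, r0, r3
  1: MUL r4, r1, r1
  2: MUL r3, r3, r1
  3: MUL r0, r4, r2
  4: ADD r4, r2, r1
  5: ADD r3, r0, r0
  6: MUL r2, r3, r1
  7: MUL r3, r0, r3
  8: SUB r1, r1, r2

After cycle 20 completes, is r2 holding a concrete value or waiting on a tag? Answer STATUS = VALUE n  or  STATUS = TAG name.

cycle 1: issue ADD r4<-Add1 // r0:2,r1:1,r2:7,r3:5,r4:Add1
cycle 2: issue MUL r4<-Mul1 // r0:2,r1:1,r2:7,r3:5,r4:Mul1
cycle 3: issue MUL r3<-Mul2 // r0:2,r1:1,r2:7,r3:Mul2,r4:Mul1
cycle 4: CDB Add1=7; stall // r0:2,r1:1,r2:7,r3:Mul2,r4:Mul1
cycle 5: stall // r0:2,r1:1,r2:7,r3:Mul2,r4:Mul1
cycle 6: stall // r0:2,r1:1,r2:7,r3:Mul2,r4:Mul1
cycle 7: CDB Mul1=1; issue MUL r0<-Mul1 // r0:Mul1,r1:1,r2:7,r3:Mul2,r4:1
cycle 8: CDB Mul2=5; issue ADD r4<-Add1 // r0:Mul1,r1:1,r2:7,r3:5,r4:Add1
cycle 9: issue ADD r3<-Add2 // r0:Mul1,r1:1,r2:7,r3:Add2,r4:Add1
cycle 10: issue MUL r2<-Mul2 // r0:Mul1,r1:1,r2:Mul2,r3:Add2,r4:Add1
cycle 11: CDB Add1=8; stall // r0:Mul1,r1:1,r2:Mul2,r3:Add2,r4:8
cycle 12: CDB Mul1=7; issue MUL r3<-Mul1 // r0:7,r1:1,r2:Mul2,r3:Mul1,r4:8
cycle 13: issue SUB r1<-Add1 // r0:7,r1:Add1,r2:Mul2,r3:Mul1,r4:8
cycle 14: - // r0:7,r1:Add1,r2:Mul2,r3:Mul1,r4:8
cycle 15: CDB Add2=14 // r0:7,r1:Add1,r2:Mul2,r3:Mul1,r4:8
cycle 16: - // r0:7,r1:Add1,r2:Mul2,r3:Mul1,r4:8
cycle 17: - // r0:7,r1:Add1,r2:Mul2,r3:Mul1,r4:8
cycle 18: - // r0:7,r1:Add1,r2:Mul2,r3:Mul1,r4:8
cycle 19: - // r0:7,r1:Add1,r2:Mul2,r3:Mul1,r4:8
cycle 20: CDB Mul1=98 // r0:7,r1:Add1,r2:Mul2,r3:98,r4:8

STATUS = TAG Mul2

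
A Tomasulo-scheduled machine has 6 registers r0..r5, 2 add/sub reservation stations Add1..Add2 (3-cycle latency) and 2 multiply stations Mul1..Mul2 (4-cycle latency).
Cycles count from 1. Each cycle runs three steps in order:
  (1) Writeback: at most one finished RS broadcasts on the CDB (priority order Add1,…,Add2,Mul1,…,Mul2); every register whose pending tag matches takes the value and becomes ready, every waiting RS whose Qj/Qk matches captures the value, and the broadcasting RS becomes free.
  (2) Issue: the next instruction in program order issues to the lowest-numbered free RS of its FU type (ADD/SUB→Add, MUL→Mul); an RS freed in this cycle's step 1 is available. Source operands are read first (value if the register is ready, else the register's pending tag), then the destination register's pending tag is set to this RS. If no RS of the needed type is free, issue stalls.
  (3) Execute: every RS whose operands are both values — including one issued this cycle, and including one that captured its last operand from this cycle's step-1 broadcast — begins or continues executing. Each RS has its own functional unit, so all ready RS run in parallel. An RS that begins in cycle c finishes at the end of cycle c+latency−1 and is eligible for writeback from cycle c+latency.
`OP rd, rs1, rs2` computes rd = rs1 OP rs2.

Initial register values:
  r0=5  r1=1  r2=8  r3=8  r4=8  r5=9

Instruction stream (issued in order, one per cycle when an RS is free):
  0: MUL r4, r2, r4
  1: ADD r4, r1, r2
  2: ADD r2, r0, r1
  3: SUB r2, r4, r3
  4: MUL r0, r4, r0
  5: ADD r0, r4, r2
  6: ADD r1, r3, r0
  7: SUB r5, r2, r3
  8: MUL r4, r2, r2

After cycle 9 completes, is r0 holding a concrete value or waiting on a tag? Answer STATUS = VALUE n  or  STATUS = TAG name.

  c1: issue MUL r4<-Mul1  regs: r0:5,r1:1,r2:8,r3:8,r4:Mul1,r5:9
  c2: issue ADD r4<-Add1  regs: r0:5,r1:1,r2:8,r3:8,r4:Add1,r5:9
  c3: issue ADD r2<-Add2  regs: r0:5,r1:1,r2:Add2,r3:8,r4:Add1,r5:9
  c4: stall  regs: r0:5,r1:1,r2:Add2,r3:8,r4:Add1,r5:9
  c5: CDB Add1=9; issue SUB r2<-Add1  regs: r0:5,r1:1,r2:Add1,r3:8,r4:9,r5:9
  c6: CDB Add2=6; issue MUL r0<-Mul2  regs: r0:Mul2,r1:1,r2:Add1,r3:8,r4:9,r5:9
  c7: CDB Mul1=64; issue ADD r0<-Add2  regs: r0:Add2,r1:1,r2:Add1,r3:8,r4:9,r5:9
  c8: CDB Add1=1; issue ADD r1<-Add1  regs: r0:Add2,r1:Add1,r2:1,r3:8,r4:9,r5:9
  c9: stall  regs: r0:Add2,r1:Add1,r2:1,r3:8,r4:9,r5:9

STATUS = TAG Add2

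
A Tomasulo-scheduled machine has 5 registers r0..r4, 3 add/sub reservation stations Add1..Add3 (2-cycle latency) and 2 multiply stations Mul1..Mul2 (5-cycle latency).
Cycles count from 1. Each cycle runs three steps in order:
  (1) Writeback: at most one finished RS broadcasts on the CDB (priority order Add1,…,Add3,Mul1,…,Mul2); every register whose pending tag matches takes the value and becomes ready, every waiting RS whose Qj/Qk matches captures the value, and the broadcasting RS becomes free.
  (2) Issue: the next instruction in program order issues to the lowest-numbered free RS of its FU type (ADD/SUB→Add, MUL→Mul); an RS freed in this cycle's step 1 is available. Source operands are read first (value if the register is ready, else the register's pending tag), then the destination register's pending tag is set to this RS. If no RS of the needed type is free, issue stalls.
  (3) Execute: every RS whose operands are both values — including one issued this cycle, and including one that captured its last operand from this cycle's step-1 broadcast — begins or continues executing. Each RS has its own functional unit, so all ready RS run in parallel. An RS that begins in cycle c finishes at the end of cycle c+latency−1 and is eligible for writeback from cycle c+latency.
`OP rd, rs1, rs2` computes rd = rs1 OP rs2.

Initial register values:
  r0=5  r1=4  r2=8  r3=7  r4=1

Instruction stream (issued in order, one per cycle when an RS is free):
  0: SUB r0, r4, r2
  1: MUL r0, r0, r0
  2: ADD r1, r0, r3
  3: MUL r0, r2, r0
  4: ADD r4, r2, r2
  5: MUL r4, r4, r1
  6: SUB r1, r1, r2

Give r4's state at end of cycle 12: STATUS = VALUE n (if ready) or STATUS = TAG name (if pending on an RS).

  c1: issue SUB r0<-Add1  regs: r0:Add1,r1:4,r2:8,r3:7,r4:1
  c2: issue MUL r0<-Mul1  regs: r0:Mul1,r1:4,r2:8,r3:7,r4:1
  c3: CDB Add1=-7; issue ADD r1<-Add1  regs: r0:Mul1,r1:Add1,r2:8,r3:7,r4:1
  c4: issue MUL r0<-Mul2  regs: r0:Mul2,r1:Add1,r2:8,r3:7,r4:1
  c5: issue ADD r4<-Add2  regs: r0:Mul2,r1:Add1,r2:8,r3:7,r4:Add2
  c6: stall  regs: r0:Mul2,r1:Add1,r2:8,r3:7,r4:Add2
  c7: CDB Add2=16; stall  regs: r0:Mul2,r1:Add1,r2:8,r3:7,r4:16
  c8: CDB Mul1=49; issue MUL r4<-Mul1  regs: r0:Mul2,r1:Add1,r2:8,r3:7,r4:Mul1
  c9: issue SUB r1<-Add2  regs: r0:Mul2,r1:Add2,r2:8,r3:7,r4:Mul1
  c10: CDB Add1=56  regs: r0:Mul2,r1:Add2,r2:8,r3:7,r4:Mul1
  c11: -  regs: r0:Mul2,r1:Add2,r2:8,r3:7,r4:Mul1
  c12: CDB Add2=48  regs: r0:Mul2,r1:48,r2:8,r3:7,r4:Mul1

STATUS = TAG Mul1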